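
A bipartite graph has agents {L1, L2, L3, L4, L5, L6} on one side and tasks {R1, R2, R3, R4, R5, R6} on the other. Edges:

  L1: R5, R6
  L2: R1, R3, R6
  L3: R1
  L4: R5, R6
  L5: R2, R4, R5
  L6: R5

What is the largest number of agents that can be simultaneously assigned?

5

Unit-capacity flow: source→left, listed edges, right→sink; max matching = max flow.
Augmenting path L1→R5 (+1); matched 1.
Augmenting path L2→R1 (+1); matched 2.
Augmenting path L4→R6 (+1); matched 3.
Augmenting path L5→R2 (+1); matched 4.
Augmenting path L3→R1→L2→R3 (+1); matched 5.
No augmenting path remains; maximum matching = 5.
König certificate: {L2, L3, L5, R5, R6} is a vertex cover of size 5 (every listed pair touches it), so no matching can be larger.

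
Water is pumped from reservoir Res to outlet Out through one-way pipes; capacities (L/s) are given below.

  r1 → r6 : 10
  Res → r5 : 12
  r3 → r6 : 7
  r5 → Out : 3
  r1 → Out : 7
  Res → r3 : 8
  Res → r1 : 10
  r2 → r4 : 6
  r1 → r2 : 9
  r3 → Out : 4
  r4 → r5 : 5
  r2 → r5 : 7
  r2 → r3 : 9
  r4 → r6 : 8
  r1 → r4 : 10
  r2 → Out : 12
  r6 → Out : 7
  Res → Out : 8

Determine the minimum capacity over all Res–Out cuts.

29

Augment Res→Out: bottleneck 8, flow now 8.
Augment Res→r1→Out: bottleneck 7, flow now 15.
Augment Res→r3→Out: bottleneck 4, flow now 19.
Augment Res→r5→Out: bottleneck 3, flow now 22.
Augment Res→r1→r2→Out: bottleneck 3, flow now 25.
Augment Res→r3→r6→Out: bottleneck 4, flow now 29.
No augmenting path remains; maximum flow = 29.
By max-flow min-cut, the minimum cut capacity equals the max flow.
In the residual graph, reachable from Res: {Res, r5}.
Min-cut edges: Res→r1 (10), Res→r3 (8), Res→Out (8), r5→Out (3); capacity 10 + 8 + 8 + 3 = 29.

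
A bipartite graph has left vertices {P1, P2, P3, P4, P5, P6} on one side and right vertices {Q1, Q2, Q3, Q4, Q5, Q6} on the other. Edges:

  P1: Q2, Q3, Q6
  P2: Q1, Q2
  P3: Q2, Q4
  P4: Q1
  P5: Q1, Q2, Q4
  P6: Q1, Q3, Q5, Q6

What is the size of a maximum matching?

5

Unit-capacity flow: source→left, listed edges, right→sink; max matching = max flow.
Augmenting path P1→Q2 (+1); matched 1.
Augmenting path P2→Q1 (+1); matched 2.
Augmenting path P3→Q4 (+1); matched 3.
Augmenting path P6→Q3 (+1); matched 4.
Augmenting path P5→Q2→P1→Q6 (+1); matched 5.
No augmenting path remains; maximum matching = 5.
König certificate: {P1, P6, Q1, Q2, Q4} is a vertex cover of size 5 (every listed pair touches it), so no matching can be larger.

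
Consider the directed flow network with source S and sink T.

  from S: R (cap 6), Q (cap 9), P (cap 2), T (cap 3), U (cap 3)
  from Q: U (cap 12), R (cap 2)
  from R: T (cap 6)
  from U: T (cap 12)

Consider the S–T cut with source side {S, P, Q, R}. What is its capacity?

24

Edges leaving {S, P, Q, R}: S→U (3), S→T (3), Q→U (12), R→T (6).
Cut capacity = 3 + 3 + 12 + 6 = 24.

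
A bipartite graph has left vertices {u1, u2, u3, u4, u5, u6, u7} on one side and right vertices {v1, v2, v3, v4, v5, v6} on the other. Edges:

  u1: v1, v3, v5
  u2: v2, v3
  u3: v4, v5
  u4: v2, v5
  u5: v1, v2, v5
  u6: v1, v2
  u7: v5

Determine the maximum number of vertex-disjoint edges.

5

Unit-capacity flow: source→left, listed edges, right→sink; max matching = max flow.
Augmenting path u1→v1 (+1); matched 1.
Augmenting path u2→v2 (+1); matched 2.
Augmenting path u3→v4 (+1); matched 3.
Augmenting path u4→v5 (+1); matched 4.
Augmenting path u5→v1→u1→v3 (+1); matched 5.
No augmenting path remains; maximum matching = 5.
König certificate: {u3, v1, v2, v3, v5} is a vertex cover of size 5 (every listed pair touches it), so no matching can be larger.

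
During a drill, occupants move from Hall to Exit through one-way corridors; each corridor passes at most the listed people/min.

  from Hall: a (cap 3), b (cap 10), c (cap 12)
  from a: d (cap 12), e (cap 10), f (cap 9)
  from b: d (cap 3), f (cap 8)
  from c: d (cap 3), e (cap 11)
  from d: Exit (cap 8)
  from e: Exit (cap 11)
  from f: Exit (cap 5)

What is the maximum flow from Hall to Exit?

23

Augment Hall→a→d→Exit: bottleneck 3, flow now 3.
Augment Hall→b→d→Exit: bottleneck 3, flow now 6.
Augment Hall→b→f→Exit: bottleneck 5, flow now 11.
Augment Hall→c→d→Exit: bottleneck 2, flow now 13.
Augment Hall→c→e→Exit: bottleneck 10, flow now 23.
No augmenting path remains; maximum flow = 23.
In the residual graph, reachable from Hall: {Hall, b, f}.
Min-cut edges: Hall→a (3), Hall→c (12), b→d (3), f→Exit (5); capacity 3 + 12 + 3 + 5 = 23.
This cut is saturated, so no flow can exceed 23.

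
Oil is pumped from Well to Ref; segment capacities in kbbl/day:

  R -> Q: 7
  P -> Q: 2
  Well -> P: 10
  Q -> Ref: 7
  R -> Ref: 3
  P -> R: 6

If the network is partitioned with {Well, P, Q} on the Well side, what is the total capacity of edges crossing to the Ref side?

Edges leaving {Well, P, Q}: P→R (6), Q→Ref (7).
Cut capacity = 6 + 7 = 13.

13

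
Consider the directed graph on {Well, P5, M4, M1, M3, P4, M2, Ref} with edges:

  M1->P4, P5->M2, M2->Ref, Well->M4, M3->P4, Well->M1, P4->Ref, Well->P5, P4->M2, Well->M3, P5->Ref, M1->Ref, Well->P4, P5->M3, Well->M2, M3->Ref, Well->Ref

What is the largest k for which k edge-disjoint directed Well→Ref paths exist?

Assign every edge capacity 1; by Menger, the answer equals the max flow.
Path Well→Ref (+1); total 1.
Path Well→P5→Ref (+1); total 2.
Path Well→M1→Ref (+1); total 3.
Path Well→M3→Ref (+1); total 4.
Path Well→P4→Ref (+1); total 5.
Path Well→M2→Ref (+1); total 6.
No residual Well→Ref path; max flow = 6.
Certifying cut of size 6: {Well→M1, Well→M2, Well→M3, Well→P4, Well→P5, Well→Ref}.

6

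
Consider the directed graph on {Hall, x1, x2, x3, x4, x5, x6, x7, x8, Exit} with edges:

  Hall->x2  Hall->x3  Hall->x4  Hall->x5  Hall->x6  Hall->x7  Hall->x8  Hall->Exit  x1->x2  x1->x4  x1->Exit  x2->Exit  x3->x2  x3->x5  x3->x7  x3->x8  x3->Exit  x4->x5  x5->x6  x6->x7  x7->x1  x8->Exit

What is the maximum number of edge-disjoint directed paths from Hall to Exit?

Assign every edge capacity 1; by Menger, the answer equals the max flow.
Path Hall→Exit (+1); total 1.
Path Hall→x2→Exit (+1); total 2.
Path Hall→x3→Exit (+1); total 3.
Path Hall→x8→Exit (+1); total 4.
Path Hall→x7→x1→Exit (+1); total 5.
No residual Hall→Exit path; max flow = 5.
Certifying cut of size 5: {Hall→Exit, Hall→x2, Hall→x3, Hall→x8, x7→x1}.

5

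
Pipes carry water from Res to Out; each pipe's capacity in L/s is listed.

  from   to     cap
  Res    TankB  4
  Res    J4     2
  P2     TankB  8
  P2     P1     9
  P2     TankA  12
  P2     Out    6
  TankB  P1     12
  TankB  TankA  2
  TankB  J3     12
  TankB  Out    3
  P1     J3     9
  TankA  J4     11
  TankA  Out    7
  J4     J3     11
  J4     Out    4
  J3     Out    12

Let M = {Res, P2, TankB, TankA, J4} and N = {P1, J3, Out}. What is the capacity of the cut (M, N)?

64

Edges leaving {Res, P2, TankB, TankA, J4}: P2→P1 (9), P2→Out (6), TankB→P1 (12), TankB→J3 (12), TankB→Out (3), TankA→Out (7), J4→J3 (11), J4→Out (4).
Cut capacity = 9 + 6 + 12 + 12 + 3 + 7 + 11 + 4 = 64.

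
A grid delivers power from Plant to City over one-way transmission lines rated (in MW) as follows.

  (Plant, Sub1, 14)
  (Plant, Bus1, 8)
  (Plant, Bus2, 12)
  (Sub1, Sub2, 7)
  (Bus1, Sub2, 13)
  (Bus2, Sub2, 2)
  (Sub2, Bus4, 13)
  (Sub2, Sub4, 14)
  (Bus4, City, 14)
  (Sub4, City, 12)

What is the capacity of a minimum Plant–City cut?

Augment Plant→Sub1→Sub2→Bus4→City: bottleneck 7, flow now 7.
Augment Plant→Bus1→Sub2→Bus4→City: bottleneck 6, flow now 13.
Augment Plant→Bus1→Sub2→Sub4→City: bottleneck 2, flow now 15.
Augment Plant→Bus2→Sub2→Sub4→City: bottleneck 2, flow now 17.
No augmenting path remains; maximum flow = 17.
By max-flow min-cut, the minimum cut capacity equals the max flow.
In the residual graph, reachable from Plant: {Plant, Sub1, Bus2}.
Min-cut edges: Plant→Bus1 (8), Sub1→Sub2 (7), Bus2→Sub2 (2); capacity 8 + 7 + 2 = 17.

17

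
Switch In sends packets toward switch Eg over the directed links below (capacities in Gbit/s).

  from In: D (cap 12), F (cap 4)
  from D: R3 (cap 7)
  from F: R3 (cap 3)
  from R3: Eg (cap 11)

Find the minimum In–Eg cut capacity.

10

Augment In→D→R3→Eg: bottleneck 7, flow now 7.
Augment In→F→R3→Eg: bottleneck 3, flow now 10.
No augmenting path remains; maximum flow = 10.
By max-flow min-cut, the minimum cut capacity equals the max flow.
In the residual graph, reachable from In: {In, D, F}.
Min-cut edges: D→R3 (7), F→R3 (3); capacity 7 + 3 = 10.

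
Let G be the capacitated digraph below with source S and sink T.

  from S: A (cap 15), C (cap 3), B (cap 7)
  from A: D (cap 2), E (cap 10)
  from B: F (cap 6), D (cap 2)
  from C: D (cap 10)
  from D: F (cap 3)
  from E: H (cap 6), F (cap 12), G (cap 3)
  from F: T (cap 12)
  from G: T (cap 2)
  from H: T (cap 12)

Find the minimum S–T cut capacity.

Augment S→B→F→T: bottleneck 6, flow now 6.
Augment S→A→D→F→T: bottleneck 2, flow now 8.
Augment S→A→E→F→T: bottleneck 4, flow now 12.
Augment S→A→E→G→T: bottleneck 2, flow now 14.
Augment S→A→E→H→T: bottleneck 4, flow now 18.
Augment S→B→D→F→E→H→T: bottleneck 1, flow now 19. (uses reverse residual edge)
No augmenting path remains; maximum flow = 19.
By max-flow min-cut, the minimum cut capacity equals the max flow.
In the residual graph, reachable from S: {S, A, B, C, D}.
Min-cut edges: A→E (10), B→F (6), D→F (3); capacity 10 + 6 + 3 = 19.

19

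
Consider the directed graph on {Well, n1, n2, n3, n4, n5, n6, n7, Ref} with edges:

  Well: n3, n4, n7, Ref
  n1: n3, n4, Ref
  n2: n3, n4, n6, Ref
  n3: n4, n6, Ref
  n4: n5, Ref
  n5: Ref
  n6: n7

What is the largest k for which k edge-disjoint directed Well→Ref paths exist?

Assign every edge capacity 1; by Menger, the answer equals the max flow.
Path Well→Ref (+1); total 1.
Path Well→n3→Ref (+1); total 2.
Path Well→n4→Ref (+1); total 3.
No residual Well→Ref path; max flow = 3.
Certifying cut of size 3: {Well→Ref, Well→n3, Well→n4}.

3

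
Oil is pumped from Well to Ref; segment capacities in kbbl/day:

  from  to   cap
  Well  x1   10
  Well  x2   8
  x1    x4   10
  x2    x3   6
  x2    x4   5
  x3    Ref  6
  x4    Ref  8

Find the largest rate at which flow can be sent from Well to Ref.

Augment Well→x1→x4→Ref: bottleneck 8, flow now 8.
Augment Well→x2→x3→Ref: bottleneck 6, flow now 14.
No augmenting path remains; maximum flow = 14.
In the residual graph, reachable from Well: {Well, x1, x2, x4}.
Min-cut edges: x2→x3 (6), x4→Ref (8); capacity 6 + 8 = 14.
This cut is saturated, so no flow can exceed 14.

14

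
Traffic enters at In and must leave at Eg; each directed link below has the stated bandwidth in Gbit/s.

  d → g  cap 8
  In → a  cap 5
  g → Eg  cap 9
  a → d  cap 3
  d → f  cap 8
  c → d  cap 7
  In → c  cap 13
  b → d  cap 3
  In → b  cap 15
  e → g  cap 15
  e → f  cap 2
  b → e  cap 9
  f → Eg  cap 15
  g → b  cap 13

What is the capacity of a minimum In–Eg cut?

19

Augment In→a→d→f→Eg: bottleneck 3, flow now 3.
Augment In→b→d→f→Eg: bottleneck 3, flow now 6.
Augment In→b→e→f→Eg: bottleneck 2, flow now 8.
Augment In→b→e→g→Eg: bottleneck 7, flow now 15.
Augment In→c→d→f→Eg: bottleneck 2, flow now 17.
Augment In→c→d→g→Eg: bottleneck 2, flow now 19.
No augmenting path remains; maximum flow = 19.
By max-flow min-cut, the minimum cut capacity equals the max flow.
In the residual graph, reachable from In: {In, a, b, c, d, e, g}.
Min-cut edges: d→f (8), e→f (2), g→Eg (9); capacity 8 + 2 + 9 = 19.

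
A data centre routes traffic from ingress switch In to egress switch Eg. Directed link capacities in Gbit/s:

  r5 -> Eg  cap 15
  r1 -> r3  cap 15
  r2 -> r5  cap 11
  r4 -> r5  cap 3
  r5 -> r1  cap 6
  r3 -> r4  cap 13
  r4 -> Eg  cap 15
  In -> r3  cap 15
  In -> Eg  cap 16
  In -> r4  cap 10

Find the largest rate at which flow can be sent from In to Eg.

Augment In→Eg: bottleneck 16, flow now 16.
Augment In→r4→Eg: bottleneck 10, flow now 26.
Augment In→r3→r4→Eg: bottleneck 5, flow now 31.
Augment In→r3→r4→r5→Eg: bottleneck 3, flow now 34.
No augmenting path remains; maximum flow = 34.
In the residual graph, reachable from In: {In, r3, r4}.
Min-cut edges: In→Eg (16), r4→r5 (3), r4→Eg (15); capacity 16 + 3 + 15 = 34.
This cut is saturated, so no flow can exceed 34.

34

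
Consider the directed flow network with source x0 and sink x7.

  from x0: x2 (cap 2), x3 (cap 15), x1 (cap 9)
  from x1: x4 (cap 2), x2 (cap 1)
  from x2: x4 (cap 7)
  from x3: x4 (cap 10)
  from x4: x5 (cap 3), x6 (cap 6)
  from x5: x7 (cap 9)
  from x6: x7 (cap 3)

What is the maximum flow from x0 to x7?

Augment x0→x1→x4→x5→x7: bottleneck 2, flow now 2.
Augment x0→x2→x4→x5→x7: bottleneck 1, flow now 3.
Augment x0→x2→x4→x6→x7: bottleneck 1, flow now 4.
Augment x0→x3→x4→x6→x7: bottleneck 2, flow now 6.
No augmenting path remains; maximum flow = 6.
In the residual graph, reachable from x0: {x0, x1, x2, x3, x4, x6}.
Min-cut edges: x4→x5 (3), x6→x7 (3); capacity 3 + 3 = 6.
This cut is saturated, so no flow can exceed 6.

6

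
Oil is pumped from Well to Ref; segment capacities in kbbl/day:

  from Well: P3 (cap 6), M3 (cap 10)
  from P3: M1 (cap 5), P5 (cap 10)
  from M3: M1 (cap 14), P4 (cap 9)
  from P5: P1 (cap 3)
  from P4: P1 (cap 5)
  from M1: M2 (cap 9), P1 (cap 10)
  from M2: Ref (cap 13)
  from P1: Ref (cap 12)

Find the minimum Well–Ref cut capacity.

Augment Well→P3→P5→P1→Ref: bottleneck 3, flow now 3.
Augment Well→P3→M1→M2→Ref: bottleneck 3, flow now 6.
Augment Well→M3→P4→P1→Ref: bottleneck 5, flow now 11.
Augment Well→M3→M1→M2→Ref: bottleneck 5, flow now 16.
No augmenting path remains; maximum flow = 16.
By max-flow min-cut, the minimum cut capacity equals the max flow.
In the residual graph, reachable from Well: {Well}.
Min-cut edges: Well→P3 (6), Well→M3 (10); capacity 6 + 10 = 16.

16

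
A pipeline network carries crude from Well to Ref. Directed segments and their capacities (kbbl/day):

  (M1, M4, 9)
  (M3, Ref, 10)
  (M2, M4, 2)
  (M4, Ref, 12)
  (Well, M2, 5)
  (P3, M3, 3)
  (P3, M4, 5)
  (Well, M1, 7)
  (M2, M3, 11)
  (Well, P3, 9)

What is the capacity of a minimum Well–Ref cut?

20

Augment Well→M2→M3→Ref: bottleneck 5, flow now 5.
Augment Well→P3→M3→Ref: bottleneck 3, flow now 8.
Augment Well→P3→M4→Ref: bottleneck 5, flow now 13.
Augment Well→M1→M4→Ref: bottleneck 7, flow now 20.
No augmenting path remains; maximum flow = 20.
By max-flow min-cut, the minimum cut capacity equals the max flow.
In the residual graph, reachable from Well: {Well, P3}.
Min-cut edges: Well→M2 (5), Well→M1 (7), P3→M3 (3), P3→M4 (5); capacity 5 + 7 + 3 + 5 = 20.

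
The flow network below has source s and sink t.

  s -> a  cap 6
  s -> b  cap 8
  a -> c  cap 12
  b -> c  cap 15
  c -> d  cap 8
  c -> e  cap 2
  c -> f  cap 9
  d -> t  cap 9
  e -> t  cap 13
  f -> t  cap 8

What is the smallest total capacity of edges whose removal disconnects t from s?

14

Augment s→a→c→d→t: bottleneck 6, flow now 6.
Augment s→b→c→d→t: bottleneck 2, flow now 8.
Augment s→b→c→e→t: bottleneck 2, flow now 10.
Augment s→b→c→f→t: bottleneck 4, flow now 14.
No augmenting path remains; maximum flow = 14.
By max-flow min-cut, the minimum cut capacity equals the max flow.
In the residual graph, reachable from s: {s}.
Min-cut edges: s→a (6), s→b (8); capacity 6 + 8 = 14.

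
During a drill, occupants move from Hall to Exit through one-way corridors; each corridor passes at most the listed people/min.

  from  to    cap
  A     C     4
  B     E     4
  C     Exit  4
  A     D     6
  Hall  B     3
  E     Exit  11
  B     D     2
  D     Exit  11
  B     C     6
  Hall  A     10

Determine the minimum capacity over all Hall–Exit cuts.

Augment Hall→A→C→Exit: bottleneck 4, flow now 4.
Augment Hall→A→D→Exit: bottleneck 6, flow now 10.
Augment Hall→B→D→Exit: bottleneck 2, flow now 12.
Augment Hall→B→E→Exit: bottleneck 1, flow now 13.
No augmenting path remains; maximum flow = 13.
By max-flow min-cut, the minimum cut capacity equals the max flow.
In the residual graph, reachable from Hall: {Hall}.
Min-cut edges: Hall→A (10), Hall→B (3); capacity 10 + 3 = 13.

13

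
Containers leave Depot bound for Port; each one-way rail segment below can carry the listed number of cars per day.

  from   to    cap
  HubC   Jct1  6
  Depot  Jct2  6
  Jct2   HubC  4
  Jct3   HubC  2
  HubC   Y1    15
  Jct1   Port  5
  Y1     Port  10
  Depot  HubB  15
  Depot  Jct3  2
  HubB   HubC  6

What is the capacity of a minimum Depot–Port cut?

12

Augment Depot→Jct3→HubC→Y1→Port: bottleneck 2, flow now 2.
Augment Depot→HubB→HubC→Y1→Port: bottleneck 6, flow now 8.
Augment Depot→Jct2→HubC→Y1→Port: bottleneck 2, flow now 10.
Augment Depot→Jct2→HubC→Jct1→Port: bottleneck 2, flow now 12.
No augmenting path remains; maximum flow = 12.
By max-flow min-cut, the minimum cut capacity equals the max flow.
In the residual graph, reachable from Depot: {Depot, HubB, Jct2}.
Min-cut edges: Depot→Jct3 (2), HubB→HubC (6), Jct2→HubC (4); capacity 2 + 6 + 4 = 12.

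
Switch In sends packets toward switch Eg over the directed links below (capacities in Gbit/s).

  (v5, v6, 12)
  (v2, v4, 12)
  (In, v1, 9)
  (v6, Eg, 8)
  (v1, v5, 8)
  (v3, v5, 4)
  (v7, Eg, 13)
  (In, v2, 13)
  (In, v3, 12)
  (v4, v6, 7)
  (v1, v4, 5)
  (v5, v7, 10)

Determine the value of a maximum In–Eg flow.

18

Augment In→v1→v4→v6→Eg: bottleneck 5, flow now 5.
Augment In→v1→v5→v6→Eg: bottleneck 3, flow now 8.
Augment In→v1→v5→v7→Eg: bottleneck 1, flow now 9.
Augment In→v3→v5→v7→Eg: bottleneck 4, flow now 13.
Augment In→v2→v4→v1→v5→v7→Eg: bottleneck 4, flow now 17. (uses reverse residual edge)
Augment In→v2→v4→v6→v5→v7→Eg: bottleneck 1, flow now 18. (uses reverse residual edge)
No augmenting path remains; maximum flow = 18.
In the residual graph, reachable from In: {In, v1, v2, v3, v4, v5, v6}.
Min-cut edges: v5→v7 (10), v6→Eg (8); capacity 10 + 8 = 18.
This cut is saturated, so no flow can exceed 18.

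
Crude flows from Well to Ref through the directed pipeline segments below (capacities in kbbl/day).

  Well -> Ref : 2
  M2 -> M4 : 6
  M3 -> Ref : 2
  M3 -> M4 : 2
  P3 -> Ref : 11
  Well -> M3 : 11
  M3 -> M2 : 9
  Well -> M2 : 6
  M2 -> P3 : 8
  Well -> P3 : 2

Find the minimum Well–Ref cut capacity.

14

Augment Well→Ref: bottleneck 2, flow now 2.
Augment Well→M3→Ref: bottleneck 2, flow now 4.
Augment Well→P3→Ref: bottleneck 2, flow now 6.
Augment Well→M2→P3→Ref: bottleneck 6, flow now 12.
Augment Well→M3→M2→P3→Ref: bottleneck 2, flow now 14.
No augmenting path remains; maximum flow = 14.
By max-flow min-cut, the minimum cut capacity equals the max flow.
In the residual graph, reachable from Well: {Well, M3, M2, M4}.
Min-cut edges: Well→P3 (2), Well→Ref (2), M3→Ref (2), M2→P3 (8); capacity 2 + 2 + 2 + 8 = 14.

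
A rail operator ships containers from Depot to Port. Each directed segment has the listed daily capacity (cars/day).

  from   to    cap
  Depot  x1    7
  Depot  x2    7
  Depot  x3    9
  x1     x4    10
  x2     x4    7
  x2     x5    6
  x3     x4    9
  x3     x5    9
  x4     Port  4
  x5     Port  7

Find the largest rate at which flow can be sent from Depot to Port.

11

Augment Depot→x1→x4→Port: bottleneck 4, flow now 4.
Augment Depot→x2→x5→Port: bottleneck 6, flow now 10.
Augment Depot→x3→x5→Port: bottleneck 1, flow now 11.
No augmenting path remains; maximum flow = 11.
In the residual graph, reachable from Depot: {Depot, x1, x2, x3, x4, x5}.
Min-cut edges: x4→Port (4), x5→Port (7); capacity 4 + 7 = 11.
This cut is saturated, so no flow can exceed 11.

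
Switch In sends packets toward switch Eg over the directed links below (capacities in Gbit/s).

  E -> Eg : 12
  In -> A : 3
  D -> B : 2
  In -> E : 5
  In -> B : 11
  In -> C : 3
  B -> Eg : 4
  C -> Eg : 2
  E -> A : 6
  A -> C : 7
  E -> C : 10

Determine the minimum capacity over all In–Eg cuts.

11

Augment In→E→Eg: bottleneck 5, flow now 5.
Augment In→B→Eg: bottleneck 4, flow now 9.
Augment In→C→Eg: bottleneck 2, flow now 11.
No augmenting path remains; maximum flow = 11.
By max-flow min-cut, the minimum cut capacity equals the max flow.
In the residual graph, reachable from In: {In, A, B, C}.
Min-cut edges: In→E (5), B→Eg (4), C→Eg (2); capacity 5 + 4 + 2 = 11.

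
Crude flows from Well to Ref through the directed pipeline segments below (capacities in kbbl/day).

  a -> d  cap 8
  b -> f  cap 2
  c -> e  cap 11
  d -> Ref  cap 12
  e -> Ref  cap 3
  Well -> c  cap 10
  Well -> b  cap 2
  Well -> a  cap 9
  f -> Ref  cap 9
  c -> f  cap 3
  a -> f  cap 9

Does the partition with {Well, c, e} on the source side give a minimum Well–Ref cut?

Given cut capacity: 9 + 2 + 3 + 3 = 17.
Augment Well→a→d→Ref: bottleneck 8, flow now 8.
Augment Well→a→f→Ref: bottleneck 1, flow now 9.
Augment Well→b→f→Ref: bottleneck 2, flow now 11.
Augment Well→c→e→Ref: bottleneck 3, flow now 14.
Augment Well→c→f→Ref: bottleneck 3, flow now 17.
No augmenting path remains; maximum flow = 17.
Cut capacity 17 equals the max flow, so it is a minimum cut.

Yes — it is a minimum cut (capacity 17).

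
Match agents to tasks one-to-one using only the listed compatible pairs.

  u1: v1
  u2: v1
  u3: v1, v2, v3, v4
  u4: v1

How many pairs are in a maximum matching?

Unit-capacity flow: source→left, listed edges, right→sink; max matching = max flow.
Augmenting path u1→v1 (+1); matched 1.
Augmenting path u3→v2 (+1); matched 2.
No augmenting path remains; maximum matching = 2.
König certificate: {u3, v1} is a vertex cover of size 2 (every listed pair touches it), so no matching can be larger.

2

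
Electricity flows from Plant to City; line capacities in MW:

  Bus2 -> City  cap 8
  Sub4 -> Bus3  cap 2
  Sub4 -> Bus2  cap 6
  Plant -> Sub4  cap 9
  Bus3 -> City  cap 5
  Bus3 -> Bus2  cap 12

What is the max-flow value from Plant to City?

Augment Plant→Sub4→Bus2→City: bottleneck 6, flow now 6.
Augment Plant→Sub4→Bus3→City: bottleneck 2, flow now 8.
No augmenting path remains; maximum flow = 8.
In the residual graph, reachable from Plant: {Plant, Sub4}.
Min-cut edges: Sub4→Bus2 (6), Sub4→Bus3 (2); capacity 6 + 2 = 8.
This cut is saturated, so no flow can exceed 8.

8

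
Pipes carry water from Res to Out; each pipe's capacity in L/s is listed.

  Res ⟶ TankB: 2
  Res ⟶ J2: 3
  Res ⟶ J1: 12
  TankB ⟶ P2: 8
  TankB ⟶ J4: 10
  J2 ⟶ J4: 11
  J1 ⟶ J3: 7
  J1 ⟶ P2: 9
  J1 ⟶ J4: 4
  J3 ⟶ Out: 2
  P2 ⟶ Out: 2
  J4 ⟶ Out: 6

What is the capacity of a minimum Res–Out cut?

Augment Res→TankB→P2→Out: bottleneck 2, flow now 2.
Augment Res→J2→J4→Out: bottleneck 3, flow now 5.
Augment Res→J1→J3→Out: bottleneck 2, flow now 7.
Augment Res→J1→J4→Out: bottleneck 3, flow now 10.
No augmenting path remains; maximum flow = 10.
By max-flow min-cut, the minimum cut capacity equals the max flow.
In the residual graph, reachable from Res: {Res, TankB, J2, J1, J3, P2, J4}.
Min-cut edges: J3→Out (2), P2→Out (2), J4→Out (6); capacity 2 + 2 + 6 = 10.

10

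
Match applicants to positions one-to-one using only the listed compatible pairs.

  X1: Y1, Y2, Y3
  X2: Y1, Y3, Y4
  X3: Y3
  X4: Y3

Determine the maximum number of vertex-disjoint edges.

3

Unit-capacity flow: source→left, listed edges, right→sink; max matching = max flow.
Augmenting path X1→Y1 (+1); matched 1.
Augmenting path X2→Y3 (+1); matched 2.
Augmenting path X3→Y3→X2→Y4 (+1); matched 3.
No augmenting path remains; maximum matching = 3.
König certificate: {X1, X2, Y3} is a vertex cover of size 3 (every listed pair touches it), so no matching can be larger.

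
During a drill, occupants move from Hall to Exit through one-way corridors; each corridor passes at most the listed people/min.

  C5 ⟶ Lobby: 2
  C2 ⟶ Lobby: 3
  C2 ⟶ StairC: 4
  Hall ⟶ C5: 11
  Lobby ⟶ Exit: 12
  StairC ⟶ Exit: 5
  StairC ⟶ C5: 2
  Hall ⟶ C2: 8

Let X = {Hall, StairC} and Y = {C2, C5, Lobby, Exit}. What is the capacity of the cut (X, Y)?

26

Edges leaving {Hall, StairC}: Hall→C2 (8), Hall→C5 (11), StairC→C5 (2), StairC→Exit (5).
Cut capacity = 8 + 11 + 2 + 5 = 26.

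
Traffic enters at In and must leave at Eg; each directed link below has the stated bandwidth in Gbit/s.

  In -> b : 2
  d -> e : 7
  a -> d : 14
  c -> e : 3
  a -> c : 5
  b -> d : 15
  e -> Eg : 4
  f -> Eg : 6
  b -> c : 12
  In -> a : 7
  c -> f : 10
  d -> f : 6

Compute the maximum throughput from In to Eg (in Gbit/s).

9

Augment In→a→c→e→Eg: bottleneck 3, flow now 3.
Augment In→a→c→f→Eg: bottleneck 2, flow now 5.
Augment In→a→d→e→Eg: bottleneck 1, flow now 6.
Augment In→a→d→f→Eg: bottleneck 1, flow now 7.
Augment In→b→c→f→Eg: bottleneck 2, flow now 9.
No augmenting path remains; maximum flow = 9.
In the residual graph, reachable from In: {In}.
Min-cut edges: In→a (7), In→b (2); capacity 7 + 2 = 9.
This cut is saturated, so no flow can exceed 9.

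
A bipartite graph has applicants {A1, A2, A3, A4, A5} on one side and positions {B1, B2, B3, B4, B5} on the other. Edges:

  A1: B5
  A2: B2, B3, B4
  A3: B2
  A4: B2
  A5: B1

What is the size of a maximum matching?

Unit-capacity flow: source→left, listed edges, right→sink; max matching = max flow.
Augmenting path A1→B5 (+1); matched 1.
Augmenting path A2→B2 (+1); matched 2.
Augmenting path A5→B1 (+1); matched 3.
Augmenting path A3→B2→A2→B3 (+1); matched 4.
No augmenting path remains; maximum matching = 4.
König certificate: {A1, A2, A5, B2} is a vertex cover of size 4 (every listed pair touches it), so no matching can be larger.

4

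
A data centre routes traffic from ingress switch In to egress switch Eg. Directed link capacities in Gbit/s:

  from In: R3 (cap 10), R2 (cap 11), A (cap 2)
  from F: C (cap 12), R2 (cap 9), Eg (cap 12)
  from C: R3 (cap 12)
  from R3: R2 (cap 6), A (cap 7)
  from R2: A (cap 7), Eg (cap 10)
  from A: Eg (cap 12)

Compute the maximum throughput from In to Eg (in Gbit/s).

Augment In→R2→Eg: bottleneck 10, flow now 10.
Augment In→A→Eg: bottleneck 2, flow now 12.
Augment In→R3→A→Eg: bottleneck 7, flow now 19.
Augment In→R2→A→Eg: bottleneck 1, flow now 20.
Augment In→R3→R2→A→Eg: bottleneck 2, flow now 22.
No augmenting path remains; maximum flow = 22.
In the residual graph, reachable from In: {In, R3, R2, A}.
Min-cut edges: R2→Eg (10), A→Eg (12); capacity 10 + 12 = 22.
This cut is saturated, so no flow can exceed 22.

22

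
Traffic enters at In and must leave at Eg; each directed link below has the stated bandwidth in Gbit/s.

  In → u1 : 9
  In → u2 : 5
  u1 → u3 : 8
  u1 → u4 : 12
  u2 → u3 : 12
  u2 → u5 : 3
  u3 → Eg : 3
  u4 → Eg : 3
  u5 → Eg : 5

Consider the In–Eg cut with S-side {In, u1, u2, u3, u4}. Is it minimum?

Given cut capacity: 3 + 3 + 3 = 9.
Augment In→u1→u3→Eg: bottleneck 3, flow now 3.
Augment In→u1→u4→Eg: bottleneck 3, flow now 6.
Augment In→u2→u5→Eg: bottleneck 3, flow now 9.
No augmenting path remains; maximum flow = 9.
Cut capacity 9 equals the max flow, so it is a minimum cut.

Yes — it is a minimum cut (capacity 9).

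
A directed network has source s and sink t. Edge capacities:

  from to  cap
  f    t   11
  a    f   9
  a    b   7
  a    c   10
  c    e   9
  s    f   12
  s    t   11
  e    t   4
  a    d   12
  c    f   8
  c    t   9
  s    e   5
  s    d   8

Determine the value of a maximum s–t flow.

Augment s→t: bottleneck 11, flow now 11.
Augment s→e→t: bottleneck 4, flow now 15.
Augment s→f→t: bottleneck 11, flow now 26.
No augmenting path remains; maximum flow = 26.
In the residual graph, reachable from s: {s, d, e, f}.
Min-cut edges: s→t (11), e→t (4), f→t (11); capacity 11 + 4 + 11 = 26.
This cut is saturated, so no flow can exceed 26.

26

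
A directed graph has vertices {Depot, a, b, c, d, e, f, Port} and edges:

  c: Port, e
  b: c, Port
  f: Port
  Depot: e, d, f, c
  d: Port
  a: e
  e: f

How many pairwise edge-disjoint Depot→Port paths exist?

3

Assign every edge capacity 1; by Menger, the answer equals the max flow.
Path Depot→c→Port (+1); total 1.
Path Depot→d→Port (+1); total 2.
Path Depot→f→Port (+1); total 3.
No residual Depot→Port path; max flow = 3.
Certifying cut of size 3: {Depot→c, Depot→d, f→Port}.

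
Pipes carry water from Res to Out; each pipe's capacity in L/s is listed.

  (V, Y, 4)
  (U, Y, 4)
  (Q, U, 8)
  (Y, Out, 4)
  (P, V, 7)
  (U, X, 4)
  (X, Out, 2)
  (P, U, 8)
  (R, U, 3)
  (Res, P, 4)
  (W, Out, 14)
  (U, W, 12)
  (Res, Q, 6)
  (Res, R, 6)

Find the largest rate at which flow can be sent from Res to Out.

Augment Res→P→U→W→Out: bottleneck 4, flow now 4.
Augment Res→Q→U→W→Out: bottleneck 6, flow now 10.
Augment Res→R→U→W→Out: bottleneck 2, flow now 12.
Augment Res→R→U→X→Out: bottleneck 1, flow now 13.
No augmenting path remains; maximum flow = 13.
In the residual graph, reachable from Res: {Res, R}.
Min-cut edges: Res→P (4), Res→Q (6), R→U (3); capacity 4 + 6 + 3 = 13.
This cut is saturated, so no flow can exceed 13.

13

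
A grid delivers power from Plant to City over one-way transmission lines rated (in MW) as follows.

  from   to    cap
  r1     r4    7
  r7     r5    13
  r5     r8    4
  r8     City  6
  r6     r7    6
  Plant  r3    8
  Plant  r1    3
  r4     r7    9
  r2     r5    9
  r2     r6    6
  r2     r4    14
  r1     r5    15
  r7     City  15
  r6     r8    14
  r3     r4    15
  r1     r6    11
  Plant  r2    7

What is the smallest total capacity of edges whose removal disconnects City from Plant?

Augment Plant→r1→r4→r7→City: bottleneck 3, flow now 3.
Augment Plant→r2→r4→r7→City: bottleneck 6, flow now 9.
Augment Plant→r2→r5→r8→City: bottleneck 1, flow now 10.
Augment Plant→r3→r4→r1→r5→r8→City: bottleneck 3, flow now 13. (uses reverse residual edge)
Augment Plant→r3→r4→r2→r6→r7→City: bottleneck 5, flow now 18. (uses reverse residual edge)
No augmenting path remains; maximum flow = 18.
By max-flow min-cut, the minimum cut capacity equals the max flow.
In the residual graph, reachable from Plant: {Plant}.
Min-cut edges: Plant→r1 (3), Plant→r2 (7), Plant→r3 (8); capacity 3 + 7 + 8 = 18.

18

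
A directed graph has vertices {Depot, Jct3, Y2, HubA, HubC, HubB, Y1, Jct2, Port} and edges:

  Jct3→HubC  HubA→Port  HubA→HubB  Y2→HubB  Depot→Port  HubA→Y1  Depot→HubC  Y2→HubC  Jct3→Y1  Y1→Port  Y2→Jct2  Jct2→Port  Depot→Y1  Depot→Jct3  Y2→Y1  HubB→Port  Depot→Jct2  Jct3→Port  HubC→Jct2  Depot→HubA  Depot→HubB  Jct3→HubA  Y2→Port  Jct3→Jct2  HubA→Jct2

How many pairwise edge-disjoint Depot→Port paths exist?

Assign every edge capacity 1; by Menger, the answer equals the max flow.
Path Depot→Port (+1); total 1.
Path Depot→Jct3→Port (+1); total 2.
Path Depot→HubA→Port (+1); total 3.
Path Depot→HubB→Port (+1); total 4.
Path Depot→Y1→Port (+1); total 5.
Path Depot→Jct2→Port (+1); total 6.
No residual Depot→Port path; max flow = 6.
Certifying cut of size 6: {Depot→HubA, Depot→HubB, Depot→Jct3, Depot→Port, Depot→Y1, Jct2→Port}.

6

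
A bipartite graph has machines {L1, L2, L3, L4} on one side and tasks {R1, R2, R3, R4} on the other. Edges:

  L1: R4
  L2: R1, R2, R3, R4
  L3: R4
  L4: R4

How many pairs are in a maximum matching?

Unit-capacity flow: source→left, listed edges, right→sink; max matching = max flow.
Augmenting path L1→R4 (+1); matched 1.
Augmenting path L2→R1 (+1); matched 2.
No augmenting path remains; maximum matching = 2.
König certificate: {L2, R4} is a vertex cover of size 2 (every listed pair touches it), so no matching can be larger.

2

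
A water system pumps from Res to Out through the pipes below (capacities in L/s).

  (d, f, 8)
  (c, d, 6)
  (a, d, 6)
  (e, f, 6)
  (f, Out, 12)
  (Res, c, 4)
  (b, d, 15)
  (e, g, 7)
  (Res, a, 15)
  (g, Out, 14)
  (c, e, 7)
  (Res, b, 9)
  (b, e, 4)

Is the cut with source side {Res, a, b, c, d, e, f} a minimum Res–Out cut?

Given cut capacity: 7 + 12 = 19.
Augment Res→a→d→f→Out: bottleneck 6, flow now 6.
Augment Res→b→d→f→Out: bottleneck 2, flow now 8.
Augment Res→b→e→f→Out: bottleneck 4, flow now 12.
Augment Res→c→e→g→Out: bottleneck 4, flow now 16.
No augmenting path remains; maximum flow = 16.
In the residual graph, reachable from Res: {Res, a, b, d}.
Min-cut edges: Res→c (4), b→e (4), d→f (8); capacity 4 + 4 + 8 = 16.
Cut capacity 19 exceeds the max flow 16, so it is not minimum.

No — its capacity is 19, but the minimum cut has capacity 16.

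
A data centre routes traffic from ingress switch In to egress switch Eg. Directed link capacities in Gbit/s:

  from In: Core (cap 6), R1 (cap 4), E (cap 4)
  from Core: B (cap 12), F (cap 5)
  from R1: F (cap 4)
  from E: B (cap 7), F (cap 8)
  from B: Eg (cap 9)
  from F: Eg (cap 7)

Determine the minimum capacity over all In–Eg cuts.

Augment In→Core→B→Eg: bottleneck 6, flow now 6.
Augment In→R1→F→Eg: bottleneck 4, flow now 10.
Augment In→E→B→Eg: bottleneck 3, flow now 13.
Augment In→E→F→Eg: bottleneck 1, flow now 14.
No augmenting path remains; maximum flow = 14.
By max-flow min-cut, the minimum cut capacity equals the max flow.
In the residual graph, reachable from In: {In}.
Min-cut edges: In→Core (6), In→R1 (4), In→E (4); capacity 6 + 4 + 4 = 14.

14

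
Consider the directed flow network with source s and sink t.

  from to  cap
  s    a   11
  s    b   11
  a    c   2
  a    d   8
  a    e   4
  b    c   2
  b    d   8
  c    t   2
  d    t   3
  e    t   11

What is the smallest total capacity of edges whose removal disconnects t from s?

Augment s→a→c→t: bottleneck 2, flow now 2.
Augment s→a→d→t: bottleneck 3, flow now 5.
Augment s→a→e→t: bottleneck 4, flow now 9.
No augmenting path remains; maximum flow = 9.
By max-flow min-cut, the minimum cut capacity equals the max flow.
In the residual graph, reachable from s: {s, a, b, c, d}.
Min-cut edges: a→e (4), c→t (2), d→t (3); capacity 4 + 2 + 3 = 9.

9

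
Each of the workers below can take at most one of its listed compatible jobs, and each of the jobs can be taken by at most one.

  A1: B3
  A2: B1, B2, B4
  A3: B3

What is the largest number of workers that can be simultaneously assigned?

Unit-capacity flow: source→left, listed edges, right→sink; max matching = max flow.
Augmenting path A1→B3 (+1); matched 1.
Augmenting path A2→B1 (+1); matched 2.
No augmenting path remains; maximum matching = 2.
König certificate: {A2, B3} is a vertex cover of size 2 (every listed pair touches it), so no matching can be larger.

2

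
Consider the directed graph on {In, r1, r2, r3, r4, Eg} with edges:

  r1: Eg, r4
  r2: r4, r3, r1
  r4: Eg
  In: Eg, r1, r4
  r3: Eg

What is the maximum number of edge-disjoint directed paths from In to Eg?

Assign every edge capacity 1; by Menger, the answer equals the max flow.
Path In→Eg (+1); total 1.
Path In→r1→Eg (+1); total 2.
Path In→r4→Eg (+1); total 3.
No residual In→Eg path; max flow = 3.
Certifying cut of size 3: {In→Eg, In→r1, In→r4}.

3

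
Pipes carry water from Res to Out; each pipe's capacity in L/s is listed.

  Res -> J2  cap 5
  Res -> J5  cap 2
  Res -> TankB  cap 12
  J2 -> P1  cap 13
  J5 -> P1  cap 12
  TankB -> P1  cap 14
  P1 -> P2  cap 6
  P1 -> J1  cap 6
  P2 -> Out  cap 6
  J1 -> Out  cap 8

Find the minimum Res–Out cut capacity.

12

Augment Res→J2→P1→P2→Out: bottleneck 5, flow now 5.
Augment Res→J5→P1→P2→Out: bottleneck 1, flow now 6.
Augment Res→J5→P1→J1→Out: bottleneck 1, flow now 7.
Augment Res→TankB→P1→J1→Out: bottleneck 5, flow now 12.
No augmenting path remains; maximum flow = 12.
By max-flow min-cut, the minimum cut capacity equals the max flow.
In the residual graph, reachable from Res: {Res, J2, J5, TankB, P1}.
Min-cut edges: P1→P2 (6), P1→J1 (6); capacity 6 + 6 = 12.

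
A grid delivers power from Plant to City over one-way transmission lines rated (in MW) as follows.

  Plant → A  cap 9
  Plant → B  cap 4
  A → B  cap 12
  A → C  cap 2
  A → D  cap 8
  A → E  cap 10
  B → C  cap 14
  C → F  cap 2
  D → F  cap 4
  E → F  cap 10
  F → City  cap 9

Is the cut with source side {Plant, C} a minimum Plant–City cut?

No — its capacity is 15, but the minimum cut has capacity 9.

Given cut capacity: 9 + 4 + 2 = 15.
Augment Plant→A→C→F→City: bottleneck 2, flow now 2.
Augment Plant→A→D→F→City: bottleneck 4, flow now 6.
Augment Plant→A→E→F→City: bottleneck 3, flow now 9.
No augmenting path remains; maximum flow = 9.
In the residual graph, reachable from Plant: {Plant, A, B, C, D, E, F}.
Min-cut edges: F→City (9); capacity 9 = 9.
Cut capacity 15 exceeds the max flow 9, so it is not minimum.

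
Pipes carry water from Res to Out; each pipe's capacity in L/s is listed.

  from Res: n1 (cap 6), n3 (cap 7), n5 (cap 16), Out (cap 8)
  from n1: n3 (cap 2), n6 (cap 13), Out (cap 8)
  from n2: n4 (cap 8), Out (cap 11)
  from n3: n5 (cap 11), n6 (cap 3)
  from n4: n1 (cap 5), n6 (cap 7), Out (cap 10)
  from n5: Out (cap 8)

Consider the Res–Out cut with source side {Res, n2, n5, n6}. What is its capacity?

48

Edges leaving {Res, n2, n5, n6}: Res→n1 (6), Res→n3 (7), Res→Out (8), n2→n4 (8), n2→Out (11), n5→Out (8).
Cut capacity = 6 + 7 + 8 + 8 + 11 + 8 = 48.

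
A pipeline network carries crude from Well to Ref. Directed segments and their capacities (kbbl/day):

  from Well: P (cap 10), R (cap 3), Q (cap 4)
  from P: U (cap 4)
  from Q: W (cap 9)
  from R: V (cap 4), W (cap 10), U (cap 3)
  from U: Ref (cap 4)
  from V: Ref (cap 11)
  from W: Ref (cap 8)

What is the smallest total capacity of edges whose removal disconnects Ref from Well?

Augment Well→P→U→Ref: bottleneck 4, flow now 4.
Augment Well→Q→W→Ref: bottleneck 4, flow now 8.
Augment Well→R→V→Ref: bottleneck 3, flow now 11.
No augmenting path remains; maximum flow = 11.
By max-flow min-cut, the minimum cut capacity equals the max flow.
In the residual graph, reachable from Well: {Well, P}.
Min-cut edges: Well→Q (4), Well→R (3), P→U (4); capacity 4 + 3 + 4 = 11.

11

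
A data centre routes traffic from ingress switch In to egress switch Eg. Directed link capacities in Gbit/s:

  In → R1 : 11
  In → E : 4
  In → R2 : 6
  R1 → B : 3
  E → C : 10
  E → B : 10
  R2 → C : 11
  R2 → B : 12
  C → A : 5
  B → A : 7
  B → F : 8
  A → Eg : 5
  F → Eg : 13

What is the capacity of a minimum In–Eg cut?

13

Augment In→R1→B→A→Eg: bottleneck 3, flow now 3.
Augment In→E→C→A→Eg: bottleneck 2, flow now 5.
Augment In→E→B→F→Eg: bottleneck 2, flow now 7.
Augment In→R2→B→F→Eg: bottleneck 6, flow now 13.
No augmenting path remains; maximum flow = 13.
By max-flow min-cut, the minimum cut capacity equals the max flow.
In the residual graph, reachable from In: {In, R1}.
Min-cut edges: In→E (4), In→R2 (6), R1→B (3); capacity 4 + 6 + 3 = 13.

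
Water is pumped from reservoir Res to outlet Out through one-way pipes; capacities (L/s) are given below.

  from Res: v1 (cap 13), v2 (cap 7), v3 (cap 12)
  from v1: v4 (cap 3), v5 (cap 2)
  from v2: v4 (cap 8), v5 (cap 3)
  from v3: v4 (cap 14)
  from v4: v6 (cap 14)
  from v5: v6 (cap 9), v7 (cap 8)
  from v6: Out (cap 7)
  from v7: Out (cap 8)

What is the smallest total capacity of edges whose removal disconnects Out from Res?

12

Augment Res→v1→v4→v6→Out: bottleneck 3, flow now 3.
Augment Res→v1→v5→v6→Out: bottleneck 2, flow now 5.
Augment Res→v2→v4→v6→Out: bottleneck 2, flow now 7.
Augment Res→v2→v5→v7→Out: bottleneck 3, flow now 10.
Augment Res→v2→v4→v6→v5→v7→Out: bottleneck 2, flow now 12. (uses reverse residual edge)
No augmenting path remains; maximum flow = 12.
By max-flow min-cut, the minimum cut capacity equals the max flow.
In the residual graph, reachable from Res: {Res, v1, v2, v3, v4, v6}.
Min-cut edges: v1→v5 (2), v2→v5 (3), v6→Out (7); capacity 2 + 3 + 7 = 12.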